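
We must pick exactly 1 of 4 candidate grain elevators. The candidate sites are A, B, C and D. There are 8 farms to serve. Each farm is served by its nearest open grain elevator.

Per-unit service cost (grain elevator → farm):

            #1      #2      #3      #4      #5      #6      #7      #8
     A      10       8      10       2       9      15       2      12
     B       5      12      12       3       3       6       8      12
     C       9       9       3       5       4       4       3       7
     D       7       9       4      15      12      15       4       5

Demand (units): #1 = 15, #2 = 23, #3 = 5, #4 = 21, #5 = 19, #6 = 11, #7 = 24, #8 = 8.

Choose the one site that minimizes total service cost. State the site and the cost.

Choose C only; total service cost 710.

With exactly 1 open, each farm uses its cheapest among the chosen.
{C}: #1→C 9·15=135, #2→C 9·23=207, #3→C 3·5=15, #4→C 5·21=105, #5→C 4·19=76, #6→C 4·11=44, #7→C 3·24=72, #8→C 7·8=56. Service cost 710.
{B}: service cost 885
{A}: service cost 906
Among all 4 size-1 choices, {C} is lowest.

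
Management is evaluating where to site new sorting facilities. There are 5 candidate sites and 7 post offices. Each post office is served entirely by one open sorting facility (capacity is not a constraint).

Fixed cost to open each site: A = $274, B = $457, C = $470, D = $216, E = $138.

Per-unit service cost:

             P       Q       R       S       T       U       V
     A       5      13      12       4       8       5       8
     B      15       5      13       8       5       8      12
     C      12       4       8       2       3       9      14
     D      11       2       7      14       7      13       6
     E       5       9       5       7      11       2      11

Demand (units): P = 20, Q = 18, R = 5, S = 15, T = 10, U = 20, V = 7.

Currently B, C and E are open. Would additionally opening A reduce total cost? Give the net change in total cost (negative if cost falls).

Current service cost with {B, C, E}: 374.
Adding A: each post office re-picks its cheapest; new service cost 353, saving 21.
Extra fixed cost: 274. Net change = 274 − 21 = 253.
(Totals: 1439 → 1692.)

No — net change +253 (cost rises by 253).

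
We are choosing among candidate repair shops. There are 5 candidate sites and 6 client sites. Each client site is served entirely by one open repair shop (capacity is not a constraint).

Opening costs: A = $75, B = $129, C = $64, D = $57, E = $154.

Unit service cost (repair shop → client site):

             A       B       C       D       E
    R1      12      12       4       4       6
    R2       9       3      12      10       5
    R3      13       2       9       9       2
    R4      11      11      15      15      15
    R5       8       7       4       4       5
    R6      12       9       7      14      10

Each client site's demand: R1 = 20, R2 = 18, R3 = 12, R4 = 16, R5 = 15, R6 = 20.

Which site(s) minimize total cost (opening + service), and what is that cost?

For any fixed open set, each client site goes to its cheapest open site; total = fixed + service.
{B, C}: R1→C 4·20=80, R2→B 3·18=54, R3→B 2·12=24, R4→B 11·16=176, R5→C 4·15=60, R6→C 7·20=140. Service 534; fixed 193; total 727.
{B, D}: R1→D 4·20=80, R2→B 3·18=54, R3→B 2·12=24, R4→B 11·16=176, R5→D 4·15=60, R6→B 9·20=180. Service 574; fixed 186; total 760.
{B, C, D}: R1→C 4·20=80, R2→B 3·18=54, R3→B 2·12=24, R4→B 11·16=176, R5→C 4·15=60, R6→C 7·20=140. Service 534; fixed 250; total 784.
{A, B, C, D, E}: R1→C 4·20=80, R2→B 3·18=54, R3→B 2·12=24, R4→A 11·16=176, R5→C 4·15=60, R6→C 7·20=140. Service 534; fixed 479; total 1013.
No other subset beats 727.

Open B and C; minimum total cost 727.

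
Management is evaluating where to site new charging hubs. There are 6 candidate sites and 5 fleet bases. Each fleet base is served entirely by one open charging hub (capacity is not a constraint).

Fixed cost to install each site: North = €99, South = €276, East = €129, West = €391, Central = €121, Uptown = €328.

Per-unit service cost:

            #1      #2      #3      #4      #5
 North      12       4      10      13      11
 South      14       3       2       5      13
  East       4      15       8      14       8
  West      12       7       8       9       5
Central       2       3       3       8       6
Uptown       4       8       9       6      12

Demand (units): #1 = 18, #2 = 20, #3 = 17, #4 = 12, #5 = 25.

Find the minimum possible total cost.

For any fixed open set, each fleet base goes to its cheapest open site; total = fixed + service.
{Central}: #1→Central 2·18=36, #2→Central 3·20=60, #3→Central 3·17=51, #4→Central 8·12=96, #5→Central 6·25=150. Service 393; fixed 121; total 514.
{North, Central}: #1→Central 2·18=36, #2→Central 3·20=60, #3→Central 3·17=51, #4→Central 8·12=96, #5→Central 6·25=150. Service 393; fixed 220; total 613.
{East, Central}: #1→Central 2·18=36, #2→Central 3·20=60, #3→Central 3·17=51, #4→Central 8·12=96, #5→Central 6·25=150. Service 393; fixed 250; total 643.
{North, South, East, West, Central, Uptown}: #1→Central 2·18=36, #2→South 3·20=60, #3→South 2·17=34, #4→South 5·12=60, #5→West 5·25=125. Service 315; fixed 1344; total 1659.
No other subset beats 514.

Minimum total cost: 514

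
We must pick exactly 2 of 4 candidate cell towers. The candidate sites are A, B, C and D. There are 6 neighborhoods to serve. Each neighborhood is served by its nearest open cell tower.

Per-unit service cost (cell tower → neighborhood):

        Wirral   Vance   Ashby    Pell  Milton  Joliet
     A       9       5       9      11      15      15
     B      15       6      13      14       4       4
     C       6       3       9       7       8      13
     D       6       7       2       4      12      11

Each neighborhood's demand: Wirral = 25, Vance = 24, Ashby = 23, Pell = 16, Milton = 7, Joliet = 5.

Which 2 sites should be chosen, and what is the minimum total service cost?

With exactly 2 open, each neighborhood uses its cheapest among the chosen.
{C, D}: Wirral→C 6·25=150, Vance→C 3·24=72, Ashby→D 2·23=46, Pell→D 4·16=64, Milton→C 8·7=56, Joliet→D 11·5=55. Service cost 443.
{B, D}: service cost 452
{A, D}: service cost 519
Among all 6 size-2 choices, {C, D} is lowest.

Choose C and D; total service cost 443.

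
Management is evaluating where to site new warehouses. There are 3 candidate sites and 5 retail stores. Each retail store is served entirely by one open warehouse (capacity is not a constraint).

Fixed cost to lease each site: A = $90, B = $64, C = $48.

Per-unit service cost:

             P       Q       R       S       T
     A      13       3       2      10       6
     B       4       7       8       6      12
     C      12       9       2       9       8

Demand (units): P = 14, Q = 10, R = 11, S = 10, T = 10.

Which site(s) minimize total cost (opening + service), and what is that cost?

Open A and B; minimum total cost 382.

For any fixed open set, each retail store goes to its cheapest open site; total = fixed + service.
{A, B}: P→B 4·14=56, Q→A 3·10=30, R→A 2·11=22, S→B 6·10=60, T→A 6·10=60. Service 228; fixed 154; total 382.
{B, C}: service 288 + fixed 112 = 400
{A, B, C}: service 228 + fixed 202 = 430
{C}: P→C 12·14=168, Q→C 9·10=90, R→C 2·11=22, S→C 9·10=90, T→C 8·10=80. Service 450; fixed 48; total 498.
No other subset beats 382.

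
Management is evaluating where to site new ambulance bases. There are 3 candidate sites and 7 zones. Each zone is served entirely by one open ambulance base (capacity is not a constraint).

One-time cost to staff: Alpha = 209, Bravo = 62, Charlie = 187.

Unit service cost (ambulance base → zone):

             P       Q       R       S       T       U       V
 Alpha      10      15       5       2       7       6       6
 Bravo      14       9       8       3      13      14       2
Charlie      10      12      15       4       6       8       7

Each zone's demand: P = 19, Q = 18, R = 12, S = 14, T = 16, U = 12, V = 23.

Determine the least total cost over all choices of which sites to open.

For any fixed open set, each zone goes to its cheapest open site; total = fixed + service.
{Alpha, Bravo}: P→Alpha 10·19=190, Q→Bravo 9·18=162, R→Alpha 5·12=60, S→Alpha 2·14=28, T→Alpha 7·16=112, U→Alpha 6·12=72, V→Bravo 2·23=46. Service 670; fixed 271; total 941.
{Bravo, Charlie}: service 728 + fixed 249 = 977
{Bravo}: P→Bravo 14·19=266, Q→Bravo 9·18=162, R→Bravo 8·12=96, S→Bravo 3·14=42, T→Bravo 13·16=208, U→Bravo 14·12=168, V→Bravo 2·23=46. Service 988; fixed 62; total 1050.
{Alpha, Bravo, Charlie}: service 654 + fixed 458 = 1112
(All 7 nonempty subsets were checked; Alpha and Bravo is lowest.)

Minimum total cost: 941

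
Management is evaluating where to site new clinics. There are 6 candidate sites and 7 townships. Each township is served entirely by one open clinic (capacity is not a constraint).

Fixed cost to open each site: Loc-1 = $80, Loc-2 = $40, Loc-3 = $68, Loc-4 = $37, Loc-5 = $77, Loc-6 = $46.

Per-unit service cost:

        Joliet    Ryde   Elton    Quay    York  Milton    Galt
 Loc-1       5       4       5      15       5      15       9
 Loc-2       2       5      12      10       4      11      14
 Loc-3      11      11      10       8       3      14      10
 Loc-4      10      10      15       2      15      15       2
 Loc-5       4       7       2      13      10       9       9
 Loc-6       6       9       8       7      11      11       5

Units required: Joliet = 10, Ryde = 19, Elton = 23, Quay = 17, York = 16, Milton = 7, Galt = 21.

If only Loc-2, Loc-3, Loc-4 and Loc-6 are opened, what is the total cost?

Total cost: 691

Each township is assigned to its cheapest site among the open ones.
{Loc-2, Loc-3, Loc-4, Loc-6}: Joliet→Loc-2 2·10=20, Ryde→Loc-2 5·19=95, Elton→Loc-6 8·23=184, Quay→Loc-4 2·17=34, York→Loc-3 3·16=48, Milton→Loc-2 11·7=77, Galt→Loc-4 2·21=42. Service 500; fixed 191; total 691.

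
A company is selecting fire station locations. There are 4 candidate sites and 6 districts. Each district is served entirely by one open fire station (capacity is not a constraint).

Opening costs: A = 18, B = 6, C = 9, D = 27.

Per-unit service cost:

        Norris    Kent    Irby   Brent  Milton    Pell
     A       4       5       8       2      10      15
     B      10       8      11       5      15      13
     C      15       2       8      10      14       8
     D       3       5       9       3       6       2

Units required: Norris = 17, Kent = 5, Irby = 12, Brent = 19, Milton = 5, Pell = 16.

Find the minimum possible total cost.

For any fixed open set, each district goes to its cheapest open site; total = fixed + service.
{A, C, D}: Norris→D 3·17=51, Kent→C 2·5=10, Irby→A 8·12=96, Brent→A 2·19=38, Milton→D 6·5=30, Pell→D 2·16=32. Service 257; fixed 54; total 311.
{C, D}: Norris→D 3·17=51, Kent→C 2·5=10, Irby→C 8·12=96, Brent→D 3·19=57, Milton→D 6·5=30, Pell→D 2·16=32. Service 276; fixed 36; total 312.
{A, B, C, D}: Norris→D 3·17=51, Kent→C 2·5=10, Irby→A 8·12=96, Brent→A 2·19=38, Milton→D 6·5=30, Pell→D 2·16=32. Service 257; fixed 60; total 317.
{B}: service 720 + fixed 6 = 726
No other subset beats 311.

Minimum total cost: 311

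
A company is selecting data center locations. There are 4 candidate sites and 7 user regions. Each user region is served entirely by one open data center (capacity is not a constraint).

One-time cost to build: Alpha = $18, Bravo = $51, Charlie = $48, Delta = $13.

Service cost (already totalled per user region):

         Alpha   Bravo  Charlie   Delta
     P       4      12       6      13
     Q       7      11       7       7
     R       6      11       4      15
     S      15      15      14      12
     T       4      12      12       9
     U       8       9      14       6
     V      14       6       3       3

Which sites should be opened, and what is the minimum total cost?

Open Alpha and Delta; minimum total cost 73.

For any fixed open set, each user region goes to its cheapest open site; total = fixed + service.
{Alpha, Delta}: P→Alpha 4, Q→Alpha 7, R→Alpha 6, S→Delta 12, T→Alpha 4, U→Delta 6, V→Delta 3. Service 42; fixed 31; total 73.
{Alpha}: P→Alpha 4, Q→Alpha 7, R→Alpha 6, S→Alpha 15, T→Alpha 4, U→Alpha 8, V→Alpha 14. Service 58; fixed 18; total 76.
{Delta}: service 65 + fixed 13 = 78
{Alpha, Bravo, Charlie, Delta}: service 40 + fixed 130 = 170
(All 15 nonempty subsets were checked; Alpha and Delta is lowest.)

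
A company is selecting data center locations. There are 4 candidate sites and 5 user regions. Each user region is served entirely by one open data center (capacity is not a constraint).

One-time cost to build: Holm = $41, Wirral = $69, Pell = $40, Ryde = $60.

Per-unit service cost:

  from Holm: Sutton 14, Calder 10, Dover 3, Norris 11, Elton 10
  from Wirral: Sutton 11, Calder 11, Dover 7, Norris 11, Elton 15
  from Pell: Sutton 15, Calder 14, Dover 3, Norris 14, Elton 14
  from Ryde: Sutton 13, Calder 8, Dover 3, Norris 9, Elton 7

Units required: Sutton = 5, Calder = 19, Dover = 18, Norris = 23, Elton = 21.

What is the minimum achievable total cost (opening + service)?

For any fixed open set, each user region goes to its cheapest open site; total = fixed + service.
{Ryde}: Sutton→Ryde 13·5=65, Calder→Ryde 8·19=152, Dover→Ryde 3·18=54, Norris→Ryde 9·23=207, Elton→Ryde 7·21=147. Service 625; fixed 60; total 685.
{Pell, Ryde}: Sutton→Ryde 13·5=65, Calder→Ryde 8·19=152, Dover→Pell 3·18=54, Norris→Ryde 9·23=207, Elton→Ryde 7·21=147. Service 625; fixed 100; total 725.
{Holm, Ryde}: service 625 + fixed 101 = 726
{Holm, Wirral, Pell, Ryde}: Sutton→Wirral 11·5=55, Calder→Ryde 8·19=152, Dover→Holm 3·18=54, Norris→Ryde 9·23=207, Elton→Ryde 7·21=147. Service 615; fixed 210; total 825.
No other subset beats 685.

Minimum total cost: 685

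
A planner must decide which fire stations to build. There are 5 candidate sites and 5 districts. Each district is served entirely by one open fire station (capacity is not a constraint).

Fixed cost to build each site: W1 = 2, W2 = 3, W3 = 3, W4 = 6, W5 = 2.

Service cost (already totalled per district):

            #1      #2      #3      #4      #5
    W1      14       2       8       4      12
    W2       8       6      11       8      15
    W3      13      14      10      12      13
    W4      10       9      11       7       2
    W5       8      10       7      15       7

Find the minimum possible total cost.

Minimum total cost: 32

For any fixed open set, each district goes to its cheapest open site; total = fixed + service.
{W1, W5}: #1→W5 8, #2→W1 2, #3→W5 7, #4→W1 4, #5→W5 7. Service 28; fixed 4; total 32.
{W1, W4, W5}: #1→W5 8, #2→W1 2, #3→W5 7, #4→W1 4, #5→W4 2. Service 23; fixed 10; total 33.
{W1, W4}: service 26 + fixed 8 = 34
{W1, W2, W3, W4, W5}: service 23 + fixed 16 = 39
No other subset beats 32.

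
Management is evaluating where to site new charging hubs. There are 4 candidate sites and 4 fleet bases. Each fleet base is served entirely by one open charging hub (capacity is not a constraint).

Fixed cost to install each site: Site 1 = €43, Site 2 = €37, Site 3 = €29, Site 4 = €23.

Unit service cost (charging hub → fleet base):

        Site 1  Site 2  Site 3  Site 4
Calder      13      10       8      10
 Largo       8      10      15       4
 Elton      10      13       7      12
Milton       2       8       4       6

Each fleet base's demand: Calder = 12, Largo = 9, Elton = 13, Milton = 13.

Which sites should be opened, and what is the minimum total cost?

Open Site 3 and Site 4; minimum total cost 327.

For any fixed open set, each fleet base goes to its cheapest open site; total = fixed + service.
{Site 3, Site 4}: Calder→Site 3 8·12=96, Largo→Site 4 4·9=36, Elton→Site 3 7·13=91, Milton→Site 3 4·13=52. Service 275; fixed 52; total 327.
{Site 1, Site 3, Site 4}: Calder→Site 3 8·12=96, Largo→Site 4 4·9=36, Elton→Site 3 7·13=91, Milton→Site 1 2·13=26. Service 249; fixed 95; total 344.
{Site 1, Site 3}: Calder→Site 3 8·12=96, Largo→Site 1 8·9=72, Elton→Site 3 7·13=91, Milton→Site 1 2·13=26. Service 285; fixed 72; total 357.
{Site 1, Site 2, Site 3, Site 4}: Calder→Site 3 8·12=96, Largo→Site 4 4·9=36, Elton→Site 3 7·13=91, Milton→Site 1 2·13=26. Service 249; fixed 132; total 381.
No other subset beats 327.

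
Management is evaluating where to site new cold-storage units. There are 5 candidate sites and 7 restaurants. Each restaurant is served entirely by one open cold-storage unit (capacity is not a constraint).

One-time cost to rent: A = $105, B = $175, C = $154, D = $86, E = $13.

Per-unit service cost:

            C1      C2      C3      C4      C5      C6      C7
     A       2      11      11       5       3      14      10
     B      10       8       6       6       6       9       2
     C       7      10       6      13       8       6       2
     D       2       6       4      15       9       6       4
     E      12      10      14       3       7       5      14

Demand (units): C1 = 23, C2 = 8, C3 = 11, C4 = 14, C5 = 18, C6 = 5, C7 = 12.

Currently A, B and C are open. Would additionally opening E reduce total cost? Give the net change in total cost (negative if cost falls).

Current service cost with {A, B, C}: 354.
Adding E: each restaurant re-picks its cheapest; new service cost 321, saving 33.
Extra fixed cost: 13. Net change = 13 − 33 = -20.
(Totals: 788 → 768.)

Yes — net change −20 (cost falls by 20).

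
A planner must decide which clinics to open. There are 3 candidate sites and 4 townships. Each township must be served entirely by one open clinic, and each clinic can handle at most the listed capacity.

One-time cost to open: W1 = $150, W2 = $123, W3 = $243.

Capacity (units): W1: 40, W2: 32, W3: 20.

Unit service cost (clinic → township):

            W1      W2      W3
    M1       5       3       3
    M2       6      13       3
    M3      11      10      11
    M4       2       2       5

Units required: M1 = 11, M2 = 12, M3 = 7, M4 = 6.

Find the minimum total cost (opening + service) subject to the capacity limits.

Minimum total cost: 366

Open {W1}: M1→W1 5·11=55, M2→W1 6·12=72, M3→W1 11·7=77, M4→W1 2·6=12.
Loads: W1 carries 36/40. Service 216; fixed 150; total 366.
Next best feasible plan costs 460.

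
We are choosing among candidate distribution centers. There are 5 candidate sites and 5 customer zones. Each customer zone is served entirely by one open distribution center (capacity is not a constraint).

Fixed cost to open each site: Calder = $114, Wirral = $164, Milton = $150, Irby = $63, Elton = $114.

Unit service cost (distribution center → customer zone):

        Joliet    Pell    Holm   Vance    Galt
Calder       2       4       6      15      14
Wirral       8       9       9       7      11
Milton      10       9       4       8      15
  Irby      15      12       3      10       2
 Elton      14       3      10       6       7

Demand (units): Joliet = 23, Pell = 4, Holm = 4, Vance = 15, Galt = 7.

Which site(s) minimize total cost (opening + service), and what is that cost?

Open Calder and Irby; minimum total cost 415.

For any fixed open set, each customer zone goes to its cheapest open site; total = fixed + service.
{Calder, Irby}: Joliet→Calder 2·23=46, Pell→Calder 4·4=16, Holm→Irby 3·4=12, Vance→Irby 10·15=150, Galt→Irby 2·7=14. Service 238; fixed 177; total 415.
{Calder, Elton}: service 221 + fixed 228 = 449
{Calder, Irby, Elton}: service 174 + fixed 291 = 465
{Calder, Wirral, Milton, Irby, Elton}: service 174 + fixed 605 = 779
No other subset beats 415.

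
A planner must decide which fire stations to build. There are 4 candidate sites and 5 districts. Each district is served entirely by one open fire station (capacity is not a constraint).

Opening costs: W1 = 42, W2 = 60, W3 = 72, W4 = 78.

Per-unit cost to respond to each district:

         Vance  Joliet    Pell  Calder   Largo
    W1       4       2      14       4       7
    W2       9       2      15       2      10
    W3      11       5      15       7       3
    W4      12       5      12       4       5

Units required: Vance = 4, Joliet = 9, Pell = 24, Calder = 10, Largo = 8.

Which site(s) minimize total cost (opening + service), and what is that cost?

Open W1 only; minimum total cost 508.

For any fixed open set, each district goes to its cheapest open site; total = fixed + service.
{W1}: Vance→W1 4·4=16, Joliet→W1 2·9=18, Pell→W1 14·24=336, Calder→W1 4·10=40, Largo→W1 7·8=56. Service 466; fixed 42; total 508.
{W1, W4}: Vance→W1 4·4=16, Joliet→W1 2·9=18, Pell→W4 12·24=288, Calder→W1 4·10=40, Largo→W4 5·8=40. Service 402; fixed 120; total 522.
{W4}: service 461 + fixed 78 = 539
{W1, W2, W3, W4}: service 366 + fixed 252 = 618
(All 15 nonempty subsets were checked; W1 only is lowest.)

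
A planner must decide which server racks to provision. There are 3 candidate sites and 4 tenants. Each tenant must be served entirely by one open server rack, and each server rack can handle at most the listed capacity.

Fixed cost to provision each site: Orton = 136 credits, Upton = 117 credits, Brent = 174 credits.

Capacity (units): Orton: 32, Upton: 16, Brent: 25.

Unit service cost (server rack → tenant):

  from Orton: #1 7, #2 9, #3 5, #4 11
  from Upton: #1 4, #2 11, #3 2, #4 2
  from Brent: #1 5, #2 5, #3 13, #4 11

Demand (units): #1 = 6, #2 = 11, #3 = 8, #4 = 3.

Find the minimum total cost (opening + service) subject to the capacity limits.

Minimum total cost: 350

Open {Orton}: #1→Orton 7·6=42, #2→Orton 9·11=99, #3→Orton 5·8=40, #4→Orton 11·3=33.
Loads: Orton carries 28/32. Service 214; fixed 136; total 350.
Next best feasible plan costs 398.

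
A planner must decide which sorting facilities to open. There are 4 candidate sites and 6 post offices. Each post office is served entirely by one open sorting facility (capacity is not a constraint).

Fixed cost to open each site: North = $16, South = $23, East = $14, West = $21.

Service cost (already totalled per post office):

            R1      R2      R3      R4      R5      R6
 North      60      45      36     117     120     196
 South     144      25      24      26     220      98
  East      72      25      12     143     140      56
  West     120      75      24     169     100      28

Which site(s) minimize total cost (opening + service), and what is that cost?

For any fixed open set, each post office goes to its cheapest open site; total = fixed + service.
{South, East, West}: R1→East 72, R2→South 25, R3→East 12, R4→South 26, R5→West 100, R6→West 28. Service 263; fixed 58; total 321.
{North, South, West}: service 263 + fixed 60 = 323
{North, South, East, West}: R1→North 60, R2→South 25, R3→East 12, R4→South 26, R5→West 100, R6→West 28. Service 251; fixed 74; total 325.
{East}: R1→East 72, R2→East 25, R3→East 12, R4→East 143, R5→East 140, R6→East 56. Service 448; fixed 14; total 462.
(All 15 nonempty subsets were checked; South, East and West is lowest.)

Open South, East and West; minimum total cost 321.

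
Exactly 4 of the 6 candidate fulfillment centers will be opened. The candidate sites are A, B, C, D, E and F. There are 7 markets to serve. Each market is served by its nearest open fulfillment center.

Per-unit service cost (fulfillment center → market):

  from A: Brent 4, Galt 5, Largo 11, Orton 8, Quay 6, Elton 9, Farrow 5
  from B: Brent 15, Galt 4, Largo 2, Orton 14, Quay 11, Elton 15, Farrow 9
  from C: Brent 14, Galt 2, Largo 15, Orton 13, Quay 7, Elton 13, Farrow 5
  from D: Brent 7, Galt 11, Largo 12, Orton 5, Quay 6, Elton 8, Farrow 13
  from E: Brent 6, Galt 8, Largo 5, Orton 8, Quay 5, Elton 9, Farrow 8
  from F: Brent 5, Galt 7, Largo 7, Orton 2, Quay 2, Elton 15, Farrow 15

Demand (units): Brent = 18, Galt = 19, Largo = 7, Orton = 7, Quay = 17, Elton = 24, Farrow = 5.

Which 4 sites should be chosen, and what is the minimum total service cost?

Choose B, C, D and F; total service cost 407.

With exactly 4 open, each market uses its cheapest among the chosen.
{B, C, D, F}: Brent→F 5·18=90, Galt→C 2·19=38, Largo→B 2·7=14, Orton→F 2·7=14, Quay→F 2·17=34, Elton→D 8·24=192, Farrow→C 5·5=25. Service cost 407.
{A, B, C, F}: service cost 413
{A, C, D, F}: service cost 424
Among all 15 size-4 choices, {B, C, D, F} is lowest.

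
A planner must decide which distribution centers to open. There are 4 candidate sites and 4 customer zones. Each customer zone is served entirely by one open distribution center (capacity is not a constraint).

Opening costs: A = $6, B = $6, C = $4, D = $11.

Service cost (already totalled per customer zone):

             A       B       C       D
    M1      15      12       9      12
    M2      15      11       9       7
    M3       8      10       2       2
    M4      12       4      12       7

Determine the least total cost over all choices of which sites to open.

Minimum total cost: 34

For any fixed open set, each customer zone goes to its cheapest open site; total = fixed + service.
{B, C}: M1→C 9, M2→C 9, M3→C 2, M4→B 4. Service 24; fixed 10; total 34.
{C}: service 32 + fixed 4 = 36
{D}: service 28 + fixed 11 = 39
{A, B, C, D}: M1→C 9, M2→D 7, M3→C 2, M4→B 4. Service 22; fixed 27; total 49.
No other subset beats 34.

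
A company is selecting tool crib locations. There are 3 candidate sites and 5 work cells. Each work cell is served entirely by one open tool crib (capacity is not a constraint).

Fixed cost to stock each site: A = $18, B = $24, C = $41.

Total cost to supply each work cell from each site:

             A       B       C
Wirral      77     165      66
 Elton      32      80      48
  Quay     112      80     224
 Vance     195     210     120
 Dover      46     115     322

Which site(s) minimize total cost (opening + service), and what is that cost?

For any fixed open set, each work cell goes to its cheapest open site; total = fixed + service.
{A, B, C}: Wirral→C 66, Elton→A 32, Quay→B 80, Vance→C 120, Dover→A 46. Service 344; fixed 83; total 427.
{A, C}: service 376 + fixed 59 = 435
{A, B}: service 430 + fixed 42 = 472
{A}: service 462 + fixed 18 = 480
(All 7 nonempty subsets were checked; A, B and C is lowest.)

Open A, B and C; minimum total cost 427.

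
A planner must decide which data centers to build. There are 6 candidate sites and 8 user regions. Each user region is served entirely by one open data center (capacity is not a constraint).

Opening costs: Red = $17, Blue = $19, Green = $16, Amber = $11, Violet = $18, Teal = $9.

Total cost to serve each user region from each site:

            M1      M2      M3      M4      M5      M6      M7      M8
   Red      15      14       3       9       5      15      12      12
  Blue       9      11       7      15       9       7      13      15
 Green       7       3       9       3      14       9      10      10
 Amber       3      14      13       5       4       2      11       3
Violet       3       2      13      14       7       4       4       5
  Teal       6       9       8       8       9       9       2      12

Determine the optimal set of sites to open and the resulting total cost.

Open Amber and Teal; minimum total cost 56.

For any fixed open set, each user region goes to its cheapest open site; total = fixed + service.
{Amber, Teal}: M1→Amber 3, M2→Teal 9, M3→Teal 8, M4→Amber 5, M5→Amber 4, M6→Amber 2, M7→Teal 2, M8→Amber 3. Service 36; fixed 20; total 56.
{Green, Amber}: M1→Amber 3, M2→Green 3, M3→Green 9, M4→Green 3, M5→Amber 4, M6→Amber 2, M7→Green 10, M8→Amber 3. Service 37; fixed 27; total 64.
{Green, Amber, Teal}: service 28 + fixed 36 = 64
{Red, Blue, Green, Amber, Violet, Teal}: service 22 + fixed 90 = 112
No other subset beats 56.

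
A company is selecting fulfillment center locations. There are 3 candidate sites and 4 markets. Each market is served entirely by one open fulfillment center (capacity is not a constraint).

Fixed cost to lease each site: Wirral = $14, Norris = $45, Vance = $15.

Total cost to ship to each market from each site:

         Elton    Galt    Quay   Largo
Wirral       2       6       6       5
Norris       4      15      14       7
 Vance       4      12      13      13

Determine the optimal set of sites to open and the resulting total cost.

Open Wirral only; minimum total cost 33.

For any fixed open set, each market goes to its cheapest open site; total = fixed + service.
{Wirral}: Elton→Wirral 2, Galt→Wirral 6, Quay→Wirral 6, Largo→Wirral 5. Service 19; fixed 14; total 33.
{Wirral, Vance}: Elton→Wirral 2, Galt→Wirral 6, Quay→Wirral 6, Largo→Wirral 5. Service 19; fixed 29; total 48.
{Vance}: Elton→Vance 4, Galt→Vance 12, Quay→Vance 13, Largo→Vance 13. Service 42; fixed 15; total 57.
{Wirral, Norris, Vance}: Elton→Wirral 2, Galt→Wirral 6, Quay→Wirral 6, Largo→Wirral 5. Service 19; fixed 74; total 93.
No other subset beats 33.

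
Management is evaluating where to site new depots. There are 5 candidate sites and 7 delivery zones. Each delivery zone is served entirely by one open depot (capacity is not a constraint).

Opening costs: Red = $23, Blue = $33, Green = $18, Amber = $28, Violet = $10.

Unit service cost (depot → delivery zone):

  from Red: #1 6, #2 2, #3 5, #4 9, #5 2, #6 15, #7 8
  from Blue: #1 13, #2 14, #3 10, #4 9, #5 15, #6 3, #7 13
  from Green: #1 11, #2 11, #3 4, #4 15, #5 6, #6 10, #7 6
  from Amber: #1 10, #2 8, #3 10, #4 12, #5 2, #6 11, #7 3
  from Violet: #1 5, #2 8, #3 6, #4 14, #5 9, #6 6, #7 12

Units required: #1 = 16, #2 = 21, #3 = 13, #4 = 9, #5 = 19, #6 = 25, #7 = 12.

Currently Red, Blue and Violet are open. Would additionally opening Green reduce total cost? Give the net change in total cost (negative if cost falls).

Yes — net change −19 (cost falls by 19).

Current service cost with {Red, Blue, Violet}: 477.
Adding Green: each delivery zone re-picks its cheapest; new service cost 440, saving 37.
Extra fixed cost: 18. Net change = 18 − 37 = -19.
(Totals: 543 → 524.)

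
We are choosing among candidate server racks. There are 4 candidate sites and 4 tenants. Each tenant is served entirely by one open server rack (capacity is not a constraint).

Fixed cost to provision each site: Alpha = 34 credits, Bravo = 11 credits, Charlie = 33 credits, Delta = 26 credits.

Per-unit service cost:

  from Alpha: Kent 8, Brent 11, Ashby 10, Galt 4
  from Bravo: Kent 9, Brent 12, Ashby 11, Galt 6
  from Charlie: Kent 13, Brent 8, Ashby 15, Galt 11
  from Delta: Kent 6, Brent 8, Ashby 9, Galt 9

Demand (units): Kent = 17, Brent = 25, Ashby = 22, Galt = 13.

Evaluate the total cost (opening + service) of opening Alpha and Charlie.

Each tenant is assigned to its cheapest site among the open ones.
{Alpha, Charlie}: Kent→Alpha 8·17=136, Brent→Charlie 8·25=200, Ashby→Alpha 10·22=220, Galt→Alpha 4·13=52. Service 608; fixed 67; total 675.

Total cost: 675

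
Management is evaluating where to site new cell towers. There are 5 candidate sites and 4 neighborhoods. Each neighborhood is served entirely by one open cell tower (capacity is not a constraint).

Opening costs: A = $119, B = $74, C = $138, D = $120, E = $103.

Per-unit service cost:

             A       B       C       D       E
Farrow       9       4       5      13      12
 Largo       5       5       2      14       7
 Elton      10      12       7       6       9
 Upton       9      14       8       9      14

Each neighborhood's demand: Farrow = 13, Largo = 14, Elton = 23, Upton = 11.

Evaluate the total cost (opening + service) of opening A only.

Total cost: 635

Each neighborhood is assigned to its cheapest site among the open ones.
{A}: Farrow→A 9·13=117, Largo→A 5·14=70, Elton→A 10·23=230, Upton→A 9·11=99. Service 516; fixed 119; total 635.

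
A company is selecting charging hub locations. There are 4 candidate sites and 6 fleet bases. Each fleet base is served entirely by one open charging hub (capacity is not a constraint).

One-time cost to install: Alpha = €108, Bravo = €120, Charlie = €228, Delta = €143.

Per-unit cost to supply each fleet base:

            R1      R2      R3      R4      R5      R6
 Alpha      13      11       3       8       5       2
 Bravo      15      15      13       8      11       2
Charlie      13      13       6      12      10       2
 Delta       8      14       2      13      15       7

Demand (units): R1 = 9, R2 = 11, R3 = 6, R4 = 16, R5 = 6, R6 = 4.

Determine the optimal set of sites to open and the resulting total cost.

For any fixed open set, each fleet base goes to its cheapest open site; total = fixed + service.
{Alpha}: R1→Alpha 13·9=117, R2→Alpha 11·11=121, R3→Alpha 3·6=18, R4→Alpha 8·16=128, R5→Alpha 5·6=30, R6→Alpha 2·4=8. Service 422; fixed 108; total 530.
{Alpha, Delta}: R1→Delta 8·9=72, R2→Alpha 11·11=121, R3→Delta 2·6=12, R4→Alpha 8·16=128, R5→Alpha 5·6=30, R6→Alpha 2·4=8. Service 371; fixed 251; total 622.
{Alpha, Bravo}: R1→Alpha 13·9=117, R2→Alpha 11·11=121, R3→Alpha 3·6=18, R4→Alpha 8·16=128, R5→Alpha 5·6=30, R6→Alpha 2·4=8. Service 422; fixed 228; total 650.
{Alpha, Bravo, Charlie, Delta}: service 371 + fixed 599 = 970
No other subset beats 530.

Open Alpha only; minimum total cost 530.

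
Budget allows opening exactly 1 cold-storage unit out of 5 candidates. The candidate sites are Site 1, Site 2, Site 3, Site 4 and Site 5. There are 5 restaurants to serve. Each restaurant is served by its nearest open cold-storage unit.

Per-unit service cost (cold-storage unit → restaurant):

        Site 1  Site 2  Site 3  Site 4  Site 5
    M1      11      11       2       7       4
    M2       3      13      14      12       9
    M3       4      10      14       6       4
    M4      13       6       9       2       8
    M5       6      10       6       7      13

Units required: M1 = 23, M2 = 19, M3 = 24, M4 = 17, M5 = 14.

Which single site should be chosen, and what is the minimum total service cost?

With exactly 1 open, each restaurant uses its cheapest among the chosen.
{Site 4}: M1→Site 4 7·23=161, M2→Site 4 12·19=228, M3→Site 4 6·24=144, M4→Site 4 2·17=34, M5→Site 4 7·14=98. Service cost 665.
{Site 5}: service cost 677
{Site 1}: service cost 711
Among all 5 size-1 choices, {Site 4} is lowest.

Choose Site 4 only; total service cost 665.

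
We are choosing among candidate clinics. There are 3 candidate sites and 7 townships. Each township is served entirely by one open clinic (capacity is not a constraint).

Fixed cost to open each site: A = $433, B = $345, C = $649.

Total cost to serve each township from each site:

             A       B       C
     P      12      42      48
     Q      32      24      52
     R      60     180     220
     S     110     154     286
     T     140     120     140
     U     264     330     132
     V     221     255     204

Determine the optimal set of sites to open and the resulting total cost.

Open A only; minimum total cost 1272.

For any fixed open set, each township goes to its cheapest open site; total = fixed + service.
{A}: P→A 12, Q→A 32, R→A 60, S→A 110, T→A 140, U→A 264, V→A 221. Service 839; fixed 433; total 1272.
{B}: service 1105 + fixed 345 = 1450
{A, B}: P→A 12, Q→B 24, R→A 60, S→A 110, T→B 120, U→A 264, V→A 221. Service 811; fixed 778; total 1589.
{A, B, C}: P→A 12, Q→B 24, R→A 60, S→A 110, T→B 120, U→C 132, V→C 204. Service 662; fixed 1427; total 2089.
(All 7 nonempty subsets were checked; A only is lowest.)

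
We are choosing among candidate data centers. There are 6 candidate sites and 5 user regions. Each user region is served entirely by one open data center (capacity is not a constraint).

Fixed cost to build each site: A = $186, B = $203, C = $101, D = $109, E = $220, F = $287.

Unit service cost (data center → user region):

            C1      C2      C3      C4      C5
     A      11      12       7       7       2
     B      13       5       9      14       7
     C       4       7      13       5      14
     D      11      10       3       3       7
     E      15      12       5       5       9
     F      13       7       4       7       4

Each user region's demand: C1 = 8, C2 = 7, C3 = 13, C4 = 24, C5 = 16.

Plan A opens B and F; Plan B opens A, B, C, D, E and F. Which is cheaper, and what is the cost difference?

Plan A is cheaper by 403.

Plan A: {B, F}: C1→B 13·8=104, C2→B 5·7=35, C3→F 4·13=52, C4→F 7·24=168, C5→F 4·16=64. Service 423; fixed 490; total 913.
Plan B: {A, B, C, D, E, F}: C1→C 4·8=32, C2→B 5·7=35, C3→D 3·13=39, C4→D 3·24=72, C5→A 2·16=32. Service 210; fixed 1106; total 1316.
Difference: |913 − 1316| = 403.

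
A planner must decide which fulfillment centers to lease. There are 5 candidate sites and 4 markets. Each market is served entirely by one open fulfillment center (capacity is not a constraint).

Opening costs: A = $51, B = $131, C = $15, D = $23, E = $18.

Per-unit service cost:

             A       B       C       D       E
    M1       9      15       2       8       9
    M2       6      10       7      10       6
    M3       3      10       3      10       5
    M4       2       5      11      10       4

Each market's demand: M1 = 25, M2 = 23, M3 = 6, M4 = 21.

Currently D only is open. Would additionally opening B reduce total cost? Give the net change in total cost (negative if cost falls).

Current service cost with {D}: 700.
Adding B: each market re-picks its cheapest; new service cost 595, saving 105.
Extra fixed cost: 131. Net change = 131 − 105 = 26.
(Totals: 723 → 749.)

No — net change +26 (cost rises by 26).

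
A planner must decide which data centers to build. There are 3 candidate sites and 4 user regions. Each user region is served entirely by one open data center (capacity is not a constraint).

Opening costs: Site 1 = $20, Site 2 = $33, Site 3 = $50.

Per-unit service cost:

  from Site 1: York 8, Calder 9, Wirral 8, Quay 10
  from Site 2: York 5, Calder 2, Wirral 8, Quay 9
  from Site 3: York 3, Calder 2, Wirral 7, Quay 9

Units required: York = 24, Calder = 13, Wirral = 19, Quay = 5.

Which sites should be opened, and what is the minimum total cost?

For any fixed open set, each user region goes to its cheapest open site; total = fixed + service.
{Site 3}: York→Site 3 3·24=72, Calder→Site 3 2·13=26, Wirral→Site 3 7·19=133, Quay→Site 3 9·5=45. Service 276; fixed 50; total 326.
{Site 1, Site 3}: service 276 + fixed 70 = 346
{Site 2, Site 3}: service 276 + fixed 83 = 359
{Site 1, Site 2, Site 3}: service 276 + fixed 103 = 379
No other subset beats 326.

Open Site 3 only; minimum total cost 326.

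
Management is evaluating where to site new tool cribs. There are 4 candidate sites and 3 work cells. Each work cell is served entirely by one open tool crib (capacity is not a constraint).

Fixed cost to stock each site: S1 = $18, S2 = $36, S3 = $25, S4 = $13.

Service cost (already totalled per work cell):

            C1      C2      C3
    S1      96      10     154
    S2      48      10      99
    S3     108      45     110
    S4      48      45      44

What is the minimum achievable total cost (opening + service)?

For any fixed open set, each work cell goes to its cheapest open site; total = fixed + service.
{S1, S4}: C1→S4 48, C2→S1 10, C3→S4 44. Service 102; fixed 31; total 133.
{S4}: service 137 + fixed 13 = 150
{S2, S4}: service 102 + fixed 49 = 151
{S1, S2, S3, S4}: service 102 + fixed 92 = 194
No other subset beats 133.

Minimum total cost: 133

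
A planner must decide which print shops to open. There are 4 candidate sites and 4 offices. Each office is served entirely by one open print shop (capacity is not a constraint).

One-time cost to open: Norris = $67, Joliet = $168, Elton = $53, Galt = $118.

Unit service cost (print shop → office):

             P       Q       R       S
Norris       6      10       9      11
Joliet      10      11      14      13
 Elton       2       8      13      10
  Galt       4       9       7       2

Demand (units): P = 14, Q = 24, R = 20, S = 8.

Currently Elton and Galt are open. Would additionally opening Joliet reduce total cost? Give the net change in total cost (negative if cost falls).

No — net change +168 (cost rises by 168).

Current service cost with {Elton, Galt}: 376.
Adding Joliet: each office re-picks its cheapest; new service cost 376, saving 0.
Extra fixed cost: 168. Net change = 168 − 0 = 168.
(Totals: 547 → 715.)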